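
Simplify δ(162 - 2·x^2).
\frac{\delta(x - 9) + \delta(x + 9)}{36}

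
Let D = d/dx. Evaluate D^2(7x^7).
294 x^{5}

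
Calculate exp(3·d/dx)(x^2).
x^{2} + 6 x + 9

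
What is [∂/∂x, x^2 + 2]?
2 x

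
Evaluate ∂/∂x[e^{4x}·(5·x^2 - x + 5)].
\left(20 x^{2} + 6 x + 19\right) e^{4 x}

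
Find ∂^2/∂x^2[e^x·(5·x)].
5 \left(x + 2\right) e^{x}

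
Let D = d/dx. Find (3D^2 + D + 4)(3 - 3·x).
9 - 12 x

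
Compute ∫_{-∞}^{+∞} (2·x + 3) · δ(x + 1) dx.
1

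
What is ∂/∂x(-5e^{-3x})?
15 e^{- 3 x}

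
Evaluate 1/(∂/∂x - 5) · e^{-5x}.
- \frac{e^{- 5 x}}{10}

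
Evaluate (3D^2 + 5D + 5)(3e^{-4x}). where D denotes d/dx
99 e^{- 4 x}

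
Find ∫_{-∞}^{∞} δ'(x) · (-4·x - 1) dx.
4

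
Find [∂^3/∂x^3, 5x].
15\frac{d^{2}}{dx^{2}}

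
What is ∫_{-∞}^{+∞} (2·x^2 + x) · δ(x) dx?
0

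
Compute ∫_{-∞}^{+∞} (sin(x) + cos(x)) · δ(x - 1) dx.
\cos{\left(1 \right)} + \sin{\left(1 \right)}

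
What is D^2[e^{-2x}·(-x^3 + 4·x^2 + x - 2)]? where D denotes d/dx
2 \left(- 2 x^{3} + 14 x^{2} - 17 x - 2\right) e^{- 2 x}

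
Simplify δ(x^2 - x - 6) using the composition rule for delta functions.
\frac{\delta(x - 3) + \delta(x + 2)}{5}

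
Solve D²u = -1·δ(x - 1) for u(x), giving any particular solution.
-\frac{|x - 1|}{2}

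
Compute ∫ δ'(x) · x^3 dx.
0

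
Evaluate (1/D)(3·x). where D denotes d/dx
\frac{3 x^{2}}{2}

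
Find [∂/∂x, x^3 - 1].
3 x^{2}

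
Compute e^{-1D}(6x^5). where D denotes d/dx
6 x^{5} - 30 x^{4} + 60 x^{3} - 60 x^{2} + 30 x - 6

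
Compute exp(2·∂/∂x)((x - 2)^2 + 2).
x^{2} + 2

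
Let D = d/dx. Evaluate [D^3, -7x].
-21D^{2}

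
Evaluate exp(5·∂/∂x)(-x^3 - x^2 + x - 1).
- x^{3} - 16 x^{2} - 84 x - 146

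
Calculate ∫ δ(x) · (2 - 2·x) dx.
2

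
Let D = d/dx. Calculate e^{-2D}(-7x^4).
- 7 x^{4} + 56 x^{3} - 168 x^{2} + 224 x - 112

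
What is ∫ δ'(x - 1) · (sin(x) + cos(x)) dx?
- \cos{\left(1 \right)} + \sin{\left(1 \right)}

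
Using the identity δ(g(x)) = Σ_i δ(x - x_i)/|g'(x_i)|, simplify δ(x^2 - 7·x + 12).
\frac{\delta(x - 3) + \delta(x - 4)}{1}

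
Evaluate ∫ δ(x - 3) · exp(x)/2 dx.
\frac{e^{3}}{2}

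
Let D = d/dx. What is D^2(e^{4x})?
16 e^{4 x}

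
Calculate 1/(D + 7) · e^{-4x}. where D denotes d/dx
\frac{e^{- 4 x}}{3}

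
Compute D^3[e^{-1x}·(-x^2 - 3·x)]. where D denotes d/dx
\left(x^{2} - 3 x - 3\right) e^{- x}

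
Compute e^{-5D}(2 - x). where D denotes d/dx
7 - x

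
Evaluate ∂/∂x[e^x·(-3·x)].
3 \left(- x - 1\right) e^{x}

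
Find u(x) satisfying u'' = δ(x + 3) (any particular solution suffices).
\frac{|x + 3|}{2}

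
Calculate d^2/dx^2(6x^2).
12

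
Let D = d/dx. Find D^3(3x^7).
630 x^{4}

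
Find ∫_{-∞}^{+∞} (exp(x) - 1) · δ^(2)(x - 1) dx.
e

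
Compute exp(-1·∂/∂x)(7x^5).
7 x^{5} - 35 x^{4} + 70 x^{3} - 70 x^{2} + 35 x - 7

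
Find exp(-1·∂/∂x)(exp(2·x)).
e^{2 x - 2}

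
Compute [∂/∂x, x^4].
4 x^{3}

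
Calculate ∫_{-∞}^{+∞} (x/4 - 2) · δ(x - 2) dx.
- \frac{3}{2}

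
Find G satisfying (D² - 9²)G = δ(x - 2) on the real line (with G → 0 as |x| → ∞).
-\frac{e^{-9|x - 2|}}{18}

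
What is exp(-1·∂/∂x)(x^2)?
x^{2} - 2 x + 1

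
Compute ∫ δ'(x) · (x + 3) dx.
-1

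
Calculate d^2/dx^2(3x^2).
6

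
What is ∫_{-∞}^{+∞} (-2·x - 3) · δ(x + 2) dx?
1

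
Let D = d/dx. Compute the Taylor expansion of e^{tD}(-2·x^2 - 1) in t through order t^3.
- 2 t^{2} - 4 t x - 2 x^{2} - 1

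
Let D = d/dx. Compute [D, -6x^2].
- 12 x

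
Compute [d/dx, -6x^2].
- 12 x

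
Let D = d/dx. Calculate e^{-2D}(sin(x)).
\sin{\left(x - 2 \right)}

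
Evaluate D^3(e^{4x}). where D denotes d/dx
64 e^{4 x}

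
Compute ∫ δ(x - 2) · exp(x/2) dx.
e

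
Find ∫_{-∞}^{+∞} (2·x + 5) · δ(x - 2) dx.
9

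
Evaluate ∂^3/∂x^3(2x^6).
240 x^{3}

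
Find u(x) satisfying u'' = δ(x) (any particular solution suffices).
\frac{|x|}{2}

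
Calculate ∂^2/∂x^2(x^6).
30 x^{4}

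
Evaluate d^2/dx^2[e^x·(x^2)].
\left(x^{2} + 4 x + 2\right) e^{x}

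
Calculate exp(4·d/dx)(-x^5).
- x^{5} - 20 x^{4} - 160 x^{3} - 640 x^{2} - 1280 x - 1024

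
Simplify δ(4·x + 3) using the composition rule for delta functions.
\frac{\delta(x + 3/4)}{4}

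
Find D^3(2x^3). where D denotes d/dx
12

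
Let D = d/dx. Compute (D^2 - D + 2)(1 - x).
3 - 2 x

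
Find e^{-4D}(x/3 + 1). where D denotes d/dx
\frac{x}{3} - \frac{1}{3}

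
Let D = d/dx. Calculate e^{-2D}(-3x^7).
- 3 x^{7} + 42 x^{6} - 252 x^{5} + 840 x^{4} - 1680 x^{3} + 2016 x^{2} - 1344 x + 384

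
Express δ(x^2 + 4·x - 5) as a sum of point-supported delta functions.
\frac{\delta(x - 1) + \delta(x + 5)}{6}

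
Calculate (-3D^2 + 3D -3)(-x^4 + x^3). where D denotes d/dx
3 x \left(x^{3} - 5 x^{2} + 15 x - 6\right)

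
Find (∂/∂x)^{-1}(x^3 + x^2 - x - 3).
\frac{x^{4}}{4} + \frac{x^{3}}{3} - \frac{x^{2}}{2} - 3 x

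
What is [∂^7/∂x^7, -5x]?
-35\frac{d^{6}}{dx^{6}}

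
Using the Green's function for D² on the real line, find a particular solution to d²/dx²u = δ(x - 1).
\frac{|x - 1|}{2}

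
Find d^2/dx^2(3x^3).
18 x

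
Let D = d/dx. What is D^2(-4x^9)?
- 288 x^{7}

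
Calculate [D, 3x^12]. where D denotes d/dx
36 x^{11}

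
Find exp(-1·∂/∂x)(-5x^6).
- 5 x^{6} + 30 x^{5} - 75 x^{4} + 100 x^{3} - 75 x^{2} + 30 x - 5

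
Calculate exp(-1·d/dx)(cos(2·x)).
\cos{\left(2 x - 2 \right)}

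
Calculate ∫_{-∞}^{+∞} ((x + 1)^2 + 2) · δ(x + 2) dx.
3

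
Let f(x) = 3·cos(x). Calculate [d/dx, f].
- 3 \sin{\left(x \right)}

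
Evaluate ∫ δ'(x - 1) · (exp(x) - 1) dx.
- e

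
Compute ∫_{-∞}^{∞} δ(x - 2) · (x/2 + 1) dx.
2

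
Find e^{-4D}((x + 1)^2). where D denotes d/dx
x^{2} - 6 x + 9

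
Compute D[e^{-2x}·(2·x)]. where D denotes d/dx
2 \left(1 - 2 x\right) e^{- 2 x}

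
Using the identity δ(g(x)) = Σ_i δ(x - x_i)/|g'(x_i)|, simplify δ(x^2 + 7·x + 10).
\frac{\delta(x + 5) + \delta(x + 2)}{3}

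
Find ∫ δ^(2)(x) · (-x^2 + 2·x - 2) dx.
-2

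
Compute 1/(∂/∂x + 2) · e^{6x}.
\frac{e^{6 x}}{8}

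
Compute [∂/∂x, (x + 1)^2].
2 x + 2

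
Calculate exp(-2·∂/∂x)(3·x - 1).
3 x - 7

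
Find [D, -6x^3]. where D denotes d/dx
- 18 x^{2}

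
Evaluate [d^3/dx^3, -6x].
-18\frac{d^{2}}{dx^{2}}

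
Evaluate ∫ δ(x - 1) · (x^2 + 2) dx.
3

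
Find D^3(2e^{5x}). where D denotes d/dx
250 e^{5 x}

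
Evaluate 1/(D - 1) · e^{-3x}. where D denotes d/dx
- \frac{e^{- 3 x}}{4}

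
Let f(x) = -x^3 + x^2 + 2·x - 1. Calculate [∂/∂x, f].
- 3 x^{2} + 2 x + 2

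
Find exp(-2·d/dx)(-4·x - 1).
7 - 4 x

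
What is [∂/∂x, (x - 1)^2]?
2 x - 2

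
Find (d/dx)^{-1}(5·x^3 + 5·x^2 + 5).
\frac{5 x^{4}}{4} + \frac{5 x^{3}}{3} + 5 x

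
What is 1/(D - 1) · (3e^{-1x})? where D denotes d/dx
- \frac{3 e^{- x}}{2}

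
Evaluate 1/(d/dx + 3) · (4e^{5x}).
\frac{e^{5 x}}{2}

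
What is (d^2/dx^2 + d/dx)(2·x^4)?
8 x^{2} \left(x + 3\right)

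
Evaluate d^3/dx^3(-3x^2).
0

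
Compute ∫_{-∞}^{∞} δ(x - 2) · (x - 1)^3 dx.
1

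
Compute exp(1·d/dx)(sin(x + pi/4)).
\sin{\left(x + \frac{\pi}{4} + 1 \right)}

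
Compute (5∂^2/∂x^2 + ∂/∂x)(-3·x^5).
15 x^{3} \left(- x - 20\right)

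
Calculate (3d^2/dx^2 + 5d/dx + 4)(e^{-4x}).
32 e^{- 4 x}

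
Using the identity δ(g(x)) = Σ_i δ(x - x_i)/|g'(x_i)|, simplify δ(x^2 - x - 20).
\frac{\delta(x + 4) + \delta(x - 5)}{9}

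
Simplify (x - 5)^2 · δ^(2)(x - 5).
2\delta(x - 5)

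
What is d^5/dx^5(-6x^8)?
- 40320 x^{3}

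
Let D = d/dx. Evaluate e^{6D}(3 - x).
- x - 3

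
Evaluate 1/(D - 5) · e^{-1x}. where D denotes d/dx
- \frac{e^{- x}}{6}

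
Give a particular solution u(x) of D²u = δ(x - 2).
\frac{|x - 2|}{2}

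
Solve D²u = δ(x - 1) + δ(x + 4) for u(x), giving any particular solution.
\frac{|x - 1|}{2} + \frac{|x + 4|}{2}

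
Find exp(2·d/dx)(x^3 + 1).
x^{3} + 6 x^{2} + 12 x + 9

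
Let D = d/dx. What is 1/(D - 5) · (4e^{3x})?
- 2 e^{3 x}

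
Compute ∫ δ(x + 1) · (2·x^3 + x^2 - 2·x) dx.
1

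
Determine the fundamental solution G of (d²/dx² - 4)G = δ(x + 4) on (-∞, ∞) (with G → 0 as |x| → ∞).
-\frac{e^{-2|x + 4|}}{4}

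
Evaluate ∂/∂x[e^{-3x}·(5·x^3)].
15 x^{2} \left(1 - x\right) e^{- 3 x}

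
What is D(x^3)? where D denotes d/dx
3 x^{2}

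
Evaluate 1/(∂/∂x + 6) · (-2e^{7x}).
- \frac{2 e^{7 x}}{13}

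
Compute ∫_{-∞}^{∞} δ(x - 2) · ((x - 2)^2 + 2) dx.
2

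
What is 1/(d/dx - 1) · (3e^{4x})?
e^{4 x}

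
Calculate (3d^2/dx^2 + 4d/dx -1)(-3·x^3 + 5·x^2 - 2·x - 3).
3 x^{3} - 41 x^{2} - 12 x + 25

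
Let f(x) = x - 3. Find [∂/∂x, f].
1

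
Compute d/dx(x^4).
4 x^{3}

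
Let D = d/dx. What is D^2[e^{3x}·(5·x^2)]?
\left(45 x^{2} + 60 x + 10\right) e^{3 x}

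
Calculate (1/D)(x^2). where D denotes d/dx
\frac{x^{3}}{3}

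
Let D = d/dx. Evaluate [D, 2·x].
2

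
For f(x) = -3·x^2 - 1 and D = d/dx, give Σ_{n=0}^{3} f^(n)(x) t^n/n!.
- 3 t^{2} - 6 t x - 3 x^{2} - 1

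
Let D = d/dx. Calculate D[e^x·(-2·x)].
2 \left(- x - 1\right) e^{x}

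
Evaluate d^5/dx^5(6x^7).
15120 x^{2}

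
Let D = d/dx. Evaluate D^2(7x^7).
294 x^{5}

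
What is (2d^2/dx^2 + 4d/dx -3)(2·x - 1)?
11 - 6 x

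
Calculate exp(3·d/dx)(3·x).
3 x + 9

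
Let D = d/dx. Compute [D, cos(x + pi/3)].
- \sin{\left(x + \frac{\pi}{3} \right)}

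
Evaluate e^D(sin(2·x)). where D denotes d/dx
\sin{\left(2 x + 2 \right)}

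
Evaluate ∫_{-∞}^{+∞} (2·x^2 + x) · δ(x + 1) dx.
1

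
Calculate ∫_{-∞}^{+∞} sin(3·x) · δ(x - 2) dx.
\sin{\left(6 \right)}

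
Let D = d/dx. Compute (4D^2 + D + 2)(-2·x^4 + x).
- 4 x^{4} - 8 x^{3} - 96 x^{2} + 2 x + 1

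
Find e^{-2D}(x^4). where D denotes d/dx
x^{4} - 8 x^{3} + 24 x^{2} - 32 x + 16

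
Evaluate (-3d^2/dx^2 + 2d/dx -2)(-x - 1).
2 x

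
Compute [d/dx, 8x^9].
72 x^{8}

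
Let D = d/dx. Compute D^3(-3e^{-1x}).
3 e^{- x}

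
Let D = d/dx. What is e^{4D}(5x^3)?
5 x^{3} + 60 x^{2} + 240 x + 320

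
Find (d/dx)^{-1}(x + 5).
\frac{x^{2}}{2} + 5 x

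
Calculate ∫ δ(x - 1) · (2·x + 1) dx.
3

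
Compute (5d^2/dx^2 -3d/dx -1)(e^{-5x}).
139 e^{- 5 x}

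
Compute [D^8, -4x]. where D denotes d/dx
-32D^{7}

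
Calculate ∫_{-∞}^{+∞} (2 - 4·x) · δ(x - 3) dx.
-10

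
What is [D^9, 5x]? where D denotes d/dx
45D^{8}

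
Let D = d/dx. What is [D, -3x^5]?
- 15 x^{4}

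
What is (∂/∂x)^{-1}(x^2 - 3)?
\frac{x^{3}}{3} - 3 x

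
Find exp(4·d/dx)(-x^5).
- x^{5} - 20 x^{4} - 160 x^{3} - 640 x^{2} - 1280 x - 1024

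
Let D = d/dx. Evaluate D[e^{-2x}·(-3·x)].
3 \left(2 x - 1\right) e^{- 2 x}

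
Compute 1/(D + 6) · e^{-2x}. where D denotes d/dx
\frac{e^{- 2 x}}{4}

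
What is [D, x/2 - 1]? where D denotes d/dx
\frac{1}{2}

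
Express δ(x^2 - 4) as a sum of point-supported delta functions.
\frac{\delta(x - 2) + \delta(x + 2)}{4}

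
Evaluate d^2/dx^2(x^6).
30 x^{4}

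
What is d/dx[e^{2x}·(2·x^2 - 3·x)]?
\left(4 x^{2} - 2 x - 3\right) e^{2 x}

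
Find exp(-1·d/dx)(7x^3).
7 x^{3} - 21 x^{2} + 21 x - 7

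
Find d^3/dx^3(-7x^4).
- 168 x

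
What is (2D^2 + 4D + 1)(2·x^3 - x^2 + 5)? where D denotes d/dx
2 x^{3} + 23 x^{2} + 16 x + 1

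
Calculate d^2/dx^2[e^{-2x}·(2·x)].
8 \left(x - 1\right) e^{- 2 x}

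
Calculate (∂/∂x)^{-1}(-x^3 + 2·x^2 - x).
- \frac{x^{4}}{4} + \frac{2 x^{3}}{3} - \frac{x^{2}}{2}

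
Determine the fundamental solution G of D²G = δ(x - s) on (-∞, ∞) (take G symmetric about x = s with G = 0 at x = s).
\frac{|x - s|}{2}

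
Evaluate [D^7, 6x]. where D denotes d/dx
42D^{6}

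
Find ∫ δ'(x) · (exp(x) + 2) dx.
-1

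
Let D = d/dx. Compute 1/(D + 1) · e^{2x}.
\frac{e^{2 x}}{3}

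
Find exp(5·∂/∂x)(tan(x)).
\tan{\left(x + 5 \right)}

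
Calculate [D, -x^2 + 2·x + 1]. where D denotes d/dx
2 - 2 x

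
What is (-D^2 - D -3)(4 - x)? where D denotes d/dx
3 x - 11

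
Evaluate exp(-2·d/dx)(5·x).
5 x - 10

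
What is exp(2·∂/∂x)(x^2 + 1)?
x^{2} + 4 x + 5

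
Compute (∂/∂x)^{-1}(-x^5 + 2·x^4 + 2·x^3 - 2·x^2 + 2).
- \frac{x^{6}}{6} + \frac{2 x^{5}}{5} + \frac{x^{4}}{2} - \frac{2 x^{3}}{3} + 2 x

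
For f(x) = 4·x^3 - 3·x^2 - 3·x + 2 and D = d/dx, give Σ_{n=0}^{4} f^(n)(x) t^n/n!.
4 t^{3} + t^{2} \left(12 x - 3\right) - 3 t \left(- 4 x^{2} + 2 x + 1\right) + 4 x^{3} - 3 x^{2} - 3 x + 2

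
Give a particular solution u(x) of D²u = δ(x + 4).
\frac{|x + 4|}{2}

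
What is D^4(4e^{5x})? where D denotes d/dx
2500 e^{5 x}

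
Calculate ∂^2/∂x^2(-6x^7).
- 252 x^{5}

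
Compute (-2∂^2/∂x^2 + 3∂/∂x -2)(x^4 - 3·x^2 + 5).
- 2 x^{4} + 12 x^{3} - 18 x^{2} - 18 x + 2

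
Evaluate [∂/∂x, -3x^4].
- 12 x^{3}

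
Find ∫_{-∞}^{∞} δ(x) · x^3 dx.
0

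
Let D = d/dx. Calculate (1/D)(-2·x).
- x^{2}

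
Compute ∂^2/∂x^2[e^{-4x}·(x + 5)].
8 \left(2 x + 9\right) e^{- 4 x}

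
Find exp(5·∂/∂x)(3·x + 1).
3 x + 16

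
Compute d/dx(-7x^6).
- 42 x^{5}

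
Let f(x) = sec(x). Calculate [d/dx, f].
\tan{\left(x \right)} \sec{\left(x \right)}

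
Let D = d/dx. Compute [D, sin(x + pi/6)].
\cos{\left(x + \frac{\pi}{6} \right)}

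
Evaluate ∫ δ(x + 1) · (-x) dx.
1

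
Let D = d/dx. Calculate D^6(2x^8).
40320 x^{2}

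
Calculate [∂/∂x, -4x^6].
- 24 x^{5}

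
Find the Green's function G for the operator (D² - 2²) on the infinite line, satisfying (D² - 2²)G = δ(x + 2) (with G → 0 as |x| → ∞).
-\frac{e^{-2|x + 2|}}{4}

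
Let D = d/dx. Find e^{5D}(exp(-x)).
e^{- x - 5}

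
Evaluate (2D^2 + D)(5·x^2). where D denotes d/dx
10 x + 20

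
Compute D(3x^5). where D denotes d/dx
15 x^{4}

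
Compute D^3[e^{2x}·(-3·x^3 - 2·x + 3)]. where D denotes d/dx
\left(- 24 x^{3} - 108 x^{2} - 124 x - 18\right) e^{2 x}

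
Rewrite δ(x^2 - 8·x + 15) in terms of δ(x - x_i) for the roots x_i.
\frac{\delta(x - 3) + \delta(x - 5)}{2}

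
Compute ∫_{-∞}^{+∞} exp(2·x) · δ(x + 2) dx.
e^{-4}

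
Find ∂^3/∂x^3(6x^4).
144 x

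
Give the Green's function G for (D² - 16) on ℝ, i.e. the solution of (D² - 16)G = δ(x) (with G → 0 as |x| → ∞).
-\frac{e^{-4|x|}}{8}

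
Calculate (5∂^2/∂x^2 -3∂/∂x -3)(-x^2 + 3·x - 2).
3 x^{2} - 3 x - 13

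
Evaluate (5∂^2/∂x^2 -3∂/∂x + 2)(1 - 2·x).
8 - 4 x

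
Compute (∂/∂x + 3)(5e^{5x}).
40 e^{5 x}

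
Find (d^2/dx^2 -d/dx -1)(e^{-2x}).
5 e^{- 2 x}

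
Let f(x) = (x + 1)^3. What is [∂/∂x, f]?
3 \left(x + 1\right)^{2}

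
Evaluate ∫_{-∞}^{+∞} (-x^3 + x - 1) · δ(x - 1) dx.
-1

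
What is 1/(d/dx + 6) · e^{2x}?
\frac{e^{2 x}}{8}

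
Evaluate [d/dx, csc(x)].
- \cot{\left(x \right)} \csc{\left(x \right)}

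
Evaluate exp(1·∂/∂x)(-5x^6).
- 5 x^{6} - 30 x^{5} - 75 x^{4} - 100 x^{3} - 75 x^{2} - 30 x - 5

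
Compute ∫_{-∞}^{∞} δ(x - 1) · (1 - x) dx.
0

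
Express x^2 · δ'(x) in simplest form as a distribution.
0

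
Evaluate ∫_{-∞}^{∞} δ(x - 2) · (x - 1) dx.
1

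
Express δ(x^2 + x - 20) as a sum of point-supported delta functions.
\frac{\delta(x + 5) + \delta(x - 4)}{9}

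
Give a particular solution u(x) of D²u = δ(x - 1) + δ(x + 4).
\frac{|x - 1|}{2} + \frac{|x + 4|}{2}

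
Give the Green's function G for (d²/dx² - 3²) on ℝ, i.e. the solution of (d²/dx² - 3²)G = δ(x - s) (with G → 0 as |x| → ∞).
-\frac{e^{-3|x-s|}}{6}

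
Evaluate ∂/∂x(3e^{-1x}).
- 3 e^{- x}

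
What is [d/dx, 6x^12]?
72 x^{11}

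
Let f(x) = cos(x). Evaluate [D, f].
- \sin{\left(x \right)}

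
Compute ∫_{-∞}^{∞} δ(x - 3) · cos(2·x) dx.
\cos{\left(6 \right)}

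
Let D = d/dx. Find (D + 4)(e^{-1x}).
3 e^{- x}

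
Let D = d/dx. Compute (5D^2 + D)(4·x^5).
20 x^{3} \left(x + 20\right)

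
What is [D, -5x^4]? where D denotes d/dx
- 20 x^{3}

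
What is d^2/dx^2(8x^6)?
240 x^{4}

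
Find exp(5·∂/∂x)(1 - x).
- x - 4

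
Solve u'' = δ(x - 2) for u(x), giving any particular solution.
\frac{|x - 2|}{2}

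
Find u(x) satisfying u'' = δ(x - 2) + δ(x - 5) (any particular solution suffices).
\frac{|x - 2|}{2} + \frac{|x - 5|}{2}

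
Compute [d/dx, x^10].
10 x^{9}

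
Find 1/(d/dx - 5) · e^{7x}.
\frac{e^{7 x}}{2}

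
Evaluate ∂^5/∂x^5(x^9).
15120 x^{4}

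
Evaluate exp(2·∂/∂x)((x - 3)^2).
x^{2} - 2 x + 1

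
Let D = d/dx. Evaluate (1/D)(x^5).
\frac{x^{6}}{6}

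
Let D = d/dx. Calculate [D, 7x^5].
35 x^{4}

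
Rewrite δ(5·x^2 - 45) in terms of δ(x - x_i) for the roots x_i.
\frac{\delta(x - 3) + \delta(x + 3)}{30}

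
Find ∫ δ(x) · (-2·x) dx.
0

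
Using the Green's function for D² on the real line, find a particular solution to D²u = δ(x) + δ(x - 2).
\frac{|x|}{2} + \frac{|x - 2|}{2}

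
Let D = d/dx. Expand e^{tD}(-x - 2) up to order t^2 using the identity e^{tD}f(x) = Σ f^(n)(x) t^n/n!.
- t - x - 2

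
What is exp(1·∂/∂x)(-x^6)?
- x^{6} - 6 x^{5} - 15 x^{4} - 20 x^{3} - 15 x^{2} - 6 x - 1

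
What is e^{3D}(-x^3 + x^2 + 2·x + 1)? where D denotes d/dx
- x^{3} - 8 x^{2} - 19 x - 11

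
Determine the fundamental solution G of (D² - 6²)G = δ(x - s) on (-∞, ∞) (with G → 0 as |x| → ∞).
-\frac{e^{-6|x-s|}}{12}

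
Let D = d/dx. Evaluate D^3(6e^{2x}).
48 e^{2 x}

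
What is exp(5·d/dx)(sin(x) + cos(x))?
\sqrt{2} \sin{\left(x + \frac{\pi}{4} + 5 \right)}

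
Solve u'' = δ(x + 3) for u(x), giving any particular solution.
\frac{|x + 3|}{2}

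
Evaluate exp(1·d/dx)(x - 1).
x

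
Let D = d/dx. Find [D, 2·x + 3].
2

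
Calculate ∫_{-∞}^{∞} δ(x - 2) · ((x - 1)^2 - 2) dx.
-1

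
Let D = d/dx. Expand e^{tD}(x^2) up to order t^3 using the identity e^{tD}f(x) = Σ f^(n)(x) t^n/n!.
t^{2} + 2 t x + x^{2}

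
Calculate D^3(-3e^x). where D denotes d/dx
- 3 e^{x}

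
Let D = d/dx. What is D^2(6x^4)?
72 x^{2}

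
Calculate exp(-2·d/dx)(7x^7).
7 x^{7} - 98 x^{6} + 588 x^{5} - 1960 x^{4} + 3920 x^{3} - 4704 x^{2} + 3136 x - 896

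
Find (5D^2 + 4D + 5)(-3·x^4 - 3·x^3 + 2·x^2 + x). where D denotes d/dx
- 15 x^{4} - 63 x^{3} - 206 x^{2} - 69 x + 24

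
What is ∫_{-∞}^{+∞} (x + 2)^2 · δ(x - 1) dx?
9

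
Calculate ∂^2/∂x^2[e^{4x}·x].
\left(16 x + 8\right) e^{4 x}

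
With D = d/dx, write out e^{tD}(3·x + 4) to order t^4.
3 t + 3 x + 4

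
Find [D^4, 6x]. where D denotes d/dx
24D^{3}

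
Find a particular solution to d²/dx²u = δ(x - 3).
\frac{|x - 3|}{2}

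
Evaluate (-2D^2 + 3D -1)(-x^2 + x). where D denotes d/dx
x^{2} - 7 x + 7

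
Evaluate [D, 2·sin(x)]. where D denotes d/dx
2 \cos{\left(x \right)}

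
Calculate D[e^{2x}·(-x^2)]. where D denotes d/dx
2 x \left(- x - 1\right) e^{2 x}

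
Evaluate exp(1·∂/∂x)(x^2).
x^{2} + 2 x + 1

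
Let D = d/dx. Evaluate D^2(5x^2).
10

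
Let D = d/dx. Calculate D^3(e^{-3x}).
- 27 e^{- 3 x}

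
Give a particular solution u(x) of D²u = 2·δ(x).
|x|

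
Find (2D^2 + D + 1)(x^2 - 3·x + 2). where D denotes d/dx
x^{2} - x + 3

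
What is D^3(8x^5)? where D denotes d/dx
480 x^{2}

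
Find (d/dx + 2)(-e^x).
- 3 e^{x}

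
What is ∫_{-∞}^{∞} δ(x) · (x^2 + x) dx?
0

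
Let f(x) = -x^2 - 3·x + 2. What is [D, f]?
- 2 x - 3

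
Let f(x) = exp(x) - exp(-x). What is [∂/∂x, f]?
2 \cosh{\left(x \right)}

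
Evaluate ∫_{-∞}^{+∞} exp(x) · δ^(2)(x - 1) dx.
e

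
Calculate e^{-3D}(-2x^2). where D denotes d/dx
- 2 x^{2} + 12 x - 18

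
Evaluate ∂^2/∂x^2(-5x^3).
- 30 x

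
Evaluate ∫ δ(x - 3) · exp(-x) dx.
e^{-3}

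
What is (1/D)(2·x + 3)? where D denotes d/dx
x^{2} + 3 x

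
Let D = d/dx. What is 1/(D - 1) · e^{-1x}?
- \frac{e^{- x}}{2}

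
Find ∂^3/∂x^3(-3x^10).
- 2160 x^{7}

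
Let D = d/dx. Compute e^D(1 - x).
- x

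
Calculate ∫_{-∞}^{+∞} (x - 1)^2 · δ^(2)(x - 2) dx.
2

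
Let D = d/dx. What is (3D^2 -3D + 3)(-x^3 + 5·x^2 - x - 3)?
- 3 x^{3} + 24 x^{2} - 51 x + 24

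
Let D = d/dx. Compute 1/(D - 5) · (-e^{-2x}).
\frac{e^{- 2 x}}{7}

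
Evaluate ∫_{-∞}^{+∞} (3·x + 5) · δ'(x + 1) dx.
-3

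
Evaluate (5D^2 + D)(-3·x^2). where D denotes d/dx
- 6 x - 30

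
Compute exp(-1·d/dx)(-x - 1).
- x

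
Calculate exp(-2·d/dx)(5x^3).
5 x^{3} - 30 x^{2} + 60 x - 40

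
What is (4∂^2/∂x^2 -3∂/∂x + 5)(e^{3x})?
32 e^{3 x}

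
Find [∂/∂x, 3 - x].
-1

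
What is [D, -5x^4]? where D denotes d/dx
- 20 x^{3}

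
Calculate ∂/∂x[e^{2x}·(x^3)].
x^{2} \left(2 x + 3\right) e^{2 x}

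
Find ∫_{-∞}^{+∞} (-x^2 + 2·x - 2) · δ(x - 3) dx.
-5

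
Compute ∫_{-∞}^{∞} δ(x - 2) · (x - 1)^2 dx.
1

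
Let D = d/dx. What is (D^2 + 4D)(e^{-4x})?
0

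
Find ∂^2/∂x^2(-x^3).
- 6 x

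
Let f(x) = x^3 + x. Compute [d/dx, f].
3 x^{2} + 1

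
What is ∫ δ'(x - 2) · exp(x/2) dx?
- \frac{e}{2}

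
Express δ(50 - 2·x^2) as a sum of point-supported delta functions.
\frac{\delta(x - 5) + \delta(x + 5)}{20}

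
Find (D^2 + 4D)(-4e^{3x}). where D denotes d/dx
- 84 e^{3 x}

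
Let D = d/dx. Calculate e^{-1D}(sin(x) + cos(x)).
\sqrt{2} \cos{\left(- x + \frac{\pi}{4} + 1 \right)}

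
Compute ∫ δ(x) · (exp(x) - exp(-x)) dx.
0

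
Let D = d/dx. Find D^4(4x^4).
96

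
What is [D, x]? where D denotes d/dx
1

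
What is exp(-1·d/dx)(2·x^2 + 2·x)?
2 x \left(x - 1\right)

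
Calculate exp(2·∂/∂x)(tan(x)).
\tan{\left(x + 2 \right)}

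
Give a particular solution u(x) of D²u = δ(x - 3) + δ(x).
\frac{|x - 3|}{2} + \frac{|x|}{2}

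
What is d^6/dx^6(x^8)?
20160 x^{2}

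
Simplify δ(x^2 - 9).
\frac{\delta(x - 3) + \delta(x + 3)}{6}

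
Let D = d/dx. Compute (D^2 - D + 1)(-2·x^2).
- 2 x^{2} + 4 x - 4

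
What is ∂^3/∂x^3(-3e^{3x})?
- 81 e^{3 x}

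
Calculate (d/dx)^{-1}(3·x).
\frac{3 x^{2}}{2}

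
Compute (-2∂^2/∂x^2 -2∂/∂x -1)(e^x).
- 5 e^{x}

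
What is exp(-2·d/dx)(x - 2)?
x - 4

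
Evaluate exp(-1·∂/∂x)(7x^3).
7 x^{3} - 21 x^{2} + 21 x - 7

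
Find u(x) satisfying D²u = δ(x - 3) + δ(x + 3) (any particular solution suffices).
\frac{|x - 3|}{2} + \frac{|x + 3|}{2}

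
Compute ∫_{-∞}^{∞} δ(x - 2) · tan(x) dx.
\tan{\left(2 \right)}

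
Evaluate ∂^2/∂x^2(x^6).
30 x^{4}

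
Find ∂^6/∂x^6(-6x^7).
- 30240 x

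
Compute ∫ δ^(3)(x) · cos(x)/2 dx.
0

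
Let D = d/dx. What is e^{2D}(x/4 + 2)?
\frac{x}{4} + \frac{5}{2}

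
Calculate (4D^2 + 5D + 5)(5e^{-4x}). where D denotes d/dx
245 e^{- 4 x}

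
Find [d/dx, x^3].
3 x^{2}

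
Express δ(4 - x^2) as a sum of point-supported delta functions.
\frac{\delta(x - 2) + \delta(x + 2)}{4}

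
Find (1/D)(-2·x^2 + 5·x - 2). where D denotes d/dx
- \frac{2 x^{3}}{3} + \frac{5 x^{2}}{2} - 2 x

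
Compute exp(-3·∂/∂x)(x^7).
x^{7} - 21 x^{6} + 189 x^{5} - 945 x^{4} + 2835 x^{3} - 5103 x^{2} + 5103 x - 2187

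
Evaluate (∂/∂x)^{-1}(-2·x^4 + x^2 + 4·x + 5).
- \frac{2 x^{5}}{5} + \frac{x^{3}}{3} + 2 x^{2} + 5 x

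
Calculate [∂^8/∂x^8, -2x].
-16\frac{d^{7}}{dx^{7}}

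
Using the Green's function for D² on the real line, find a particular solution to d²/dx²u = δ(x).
\frac{|x|}{2}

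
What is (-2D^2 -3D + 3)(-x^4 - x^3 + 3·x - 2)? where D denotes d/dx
- 3 x^{4} + 9 x^{3} + 33 x^{2} + 21 x - 15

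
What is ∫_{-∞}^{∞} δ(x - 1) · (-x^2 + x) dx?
0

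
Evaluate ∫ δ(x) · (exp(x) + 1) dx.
2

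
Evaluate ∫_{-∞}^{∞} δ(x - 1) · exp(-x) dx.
e^{-1}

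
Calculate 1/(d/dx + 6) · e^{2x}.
\frac{e^{2 x}}{8}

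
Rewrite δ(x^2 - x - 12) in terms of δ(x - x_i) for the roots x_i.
\frac{\delta(x - 4) + \delta(x + 3)}{7}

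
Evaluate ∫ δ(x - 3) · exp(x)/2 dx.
\frac{e^{3}}{2}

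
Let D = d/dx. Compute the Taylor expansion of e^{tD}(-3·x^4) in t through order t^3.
3 x \left(- 4 t^{3} - 6 t^{2} x - 4 t x^{2} - x^{3}\right)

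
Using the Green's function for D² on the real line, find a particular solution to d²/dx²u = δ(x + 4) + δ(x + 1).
\frac{|x + 4|}{2} + \frac{|x + 1|}{2}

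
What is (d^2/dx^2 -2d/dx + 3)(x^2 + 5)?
3 x^{2} - 4 x + 17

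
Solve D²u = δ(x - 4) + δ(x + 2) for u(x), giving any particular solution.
\frac{|x - 4|}{2} + \frac{|x + 2|}{2}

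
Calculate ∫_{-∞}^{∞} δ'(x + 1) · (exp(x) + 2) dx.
- \frac{1}{e}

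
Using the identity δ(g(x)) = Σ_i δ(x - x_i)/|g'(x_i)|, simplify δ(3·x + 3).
\frac{\delta(x + 1)}{3}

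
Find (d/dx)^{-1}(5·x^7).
\frac{5 x^{8}}{8}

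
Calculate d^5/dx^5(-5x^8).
- 33600 x^{3}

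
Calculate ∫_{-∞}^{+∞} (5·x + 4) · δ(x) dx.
4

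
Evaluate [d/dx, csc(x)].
- \cot{\left(x \right)} \csc{\left(x \right)}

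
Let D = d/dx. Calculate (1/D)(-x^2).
- \frac{x^{3}}{3}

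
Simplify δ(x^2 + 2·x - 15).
\frac{\delta(x + 5) + \delta(x - 3)}{8}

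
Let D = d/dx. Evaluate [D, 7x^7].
49 x^{6}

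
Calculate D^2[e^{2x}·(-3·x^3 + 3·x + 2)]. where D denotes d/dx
\left(- 12 x^{3} - 36 x^{2} - 6 x + 20\right) e^{2 x}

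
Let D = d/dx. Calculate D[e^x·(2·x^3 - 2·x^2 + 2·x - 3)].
\left(2 x^{3} + 4 x^{2} - 2 x - 1\right) e^{x}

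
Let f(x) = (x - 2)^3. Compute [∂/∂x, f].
3 \left(x - 2\right)^{2}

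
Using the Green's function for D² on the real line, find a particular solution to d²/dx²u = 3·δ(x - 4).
\frac{3|x - 4|}{2}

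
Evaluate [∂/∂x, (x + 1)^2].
2 x + 2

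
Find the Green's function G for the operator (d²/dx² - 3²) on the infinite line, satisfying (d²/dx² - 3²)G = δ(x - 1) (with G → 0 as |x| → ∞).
-\frac{e^{-3|x - 1|}}{6}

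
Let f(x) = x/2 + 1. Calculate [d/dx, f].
\frac{1}{2}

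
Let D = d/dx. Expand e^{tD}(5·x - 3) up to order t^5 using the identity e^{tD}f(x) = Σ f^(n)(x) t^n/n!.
5 t + 5 x - 3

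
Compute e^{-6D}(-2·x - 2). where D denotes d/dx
10 - 2 x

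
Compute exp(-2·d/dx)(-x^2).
- x^{2} + 4 x - 4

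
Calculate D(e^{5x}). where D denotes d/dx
5 e^{5 x}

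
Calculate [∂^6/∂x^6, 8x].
48\frac{d^{5}}{dx^{5}}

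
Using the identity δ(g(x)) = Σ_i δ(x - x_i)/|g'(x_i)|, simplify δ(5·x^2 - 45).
\frac{\delta(x - 3) + \delta(x + 3)}{30}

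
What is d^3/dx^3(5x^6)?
600 x^{3}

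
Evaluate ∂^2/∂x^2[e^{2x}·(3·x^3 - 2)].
\left(12 x^{3} + 36 x^{2} + 18 x - 8\right) e^{2 x}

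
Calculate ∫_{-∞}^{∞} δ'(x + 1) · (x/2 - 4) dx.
- \frac{1}{2}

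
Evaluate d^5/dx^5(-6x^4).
0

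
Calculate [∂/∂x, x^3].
3 x^{2}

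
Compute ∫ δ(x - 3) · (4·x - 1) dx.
11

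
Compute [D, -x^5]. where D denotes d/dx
- 5 x^{4}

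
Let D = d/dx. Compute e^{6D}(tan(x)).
\tan{\left(x + 6 \right)}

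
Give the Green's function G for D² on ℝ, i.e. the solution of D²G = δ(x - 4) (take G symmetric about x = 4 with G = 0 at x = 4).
\frac{|x - 4|}{2}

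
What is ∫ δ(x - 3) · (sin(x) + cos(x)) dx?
\cos{\left(3 \right)} + \sin{\left(3 \right)}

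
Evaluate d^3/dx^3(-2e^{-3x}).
54 e^{- 3 x}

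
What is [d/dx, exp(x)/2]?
\frac{e^{x}}{2}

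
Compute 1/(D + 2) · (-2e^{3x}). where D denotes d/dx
- \frac{2 e^{3 x}}{5}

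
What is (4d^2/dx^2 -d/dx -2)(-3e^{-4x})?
- 198 e^{- 4 x}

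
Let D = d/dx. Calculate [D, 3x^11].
33 x^{10}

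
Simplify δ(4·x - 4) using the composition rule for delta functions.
\frac{\delta(x - 1)}{4}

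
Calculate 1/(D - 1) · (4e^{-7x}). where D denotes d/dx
- \frac{e^{- 7 x}}{2}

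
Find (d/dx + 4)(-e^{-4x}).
0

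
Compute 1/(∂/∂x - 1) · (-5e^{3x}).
- \frac{5 e^{3 x}}{2}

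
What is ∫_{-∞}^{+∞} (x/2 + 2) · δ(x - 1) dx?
\frac{5}{2}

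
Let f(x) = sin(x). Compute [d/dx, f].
\cos{\left(x \right)}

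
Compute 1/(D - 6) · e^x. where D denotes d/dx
- \frac{e^{x}}{5}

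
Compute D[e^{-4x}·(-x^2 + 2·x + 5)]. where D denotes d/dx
2 \left(2 x^{2} - 5 x - 9\right) e^{- 4 x}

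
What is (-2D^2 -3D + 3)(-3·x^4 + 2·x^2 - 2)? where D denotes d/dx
- 9 x^{4} + 36 x^{3} + 78 x^{2} - 12 x - 14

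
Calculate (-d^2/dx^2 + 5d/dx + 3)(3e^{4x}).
21 e^{4 x}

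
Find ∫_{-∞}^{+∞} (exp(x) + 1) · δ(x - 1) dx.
1 + e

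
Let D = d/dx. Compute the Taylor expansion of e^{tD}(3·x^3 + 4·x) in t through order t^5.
3 t^{3} + 9 t^{2} x + t \left(9 x^{2} + 4\right) + 3 x^{3} + 4 x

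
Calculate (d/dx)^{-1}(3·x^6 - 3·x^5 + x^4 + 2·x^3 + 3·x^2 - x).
\frac{3 x^{7}}{7} - \frac{x^{6}}{2} + \frac{x^{5}}{5} + \frac{x^{4}}{2} + x^{3} - \frac{x^{2}}{2}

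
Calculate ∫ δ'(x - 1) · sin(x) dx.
- \cos{\left(1 \right)}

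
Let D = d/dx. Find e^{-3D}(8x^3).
8 x^{3} - 72 x^{2} + 216 x - 216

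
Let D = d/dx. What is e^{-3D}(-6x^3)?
- 6 x^{3} + 54 x^{2} - 162 x + 162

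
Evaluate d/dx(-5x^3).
- 15 x^{2}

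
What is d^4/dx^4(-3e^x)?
- 3 e^{x}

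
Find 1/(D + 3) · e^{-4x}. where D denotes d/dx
- e^{- 4 x}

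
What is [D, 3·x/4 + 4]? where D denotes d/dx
\frac{3}{4}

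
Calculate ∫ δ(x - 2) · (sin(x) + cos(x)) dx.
\cos{\left(2 \right)} + \sin{\left(2 \right)}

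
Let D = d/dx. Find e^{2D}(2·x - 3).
2 x + 1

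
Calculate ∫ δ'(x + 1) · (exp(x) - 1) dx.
- \frac{1}{e}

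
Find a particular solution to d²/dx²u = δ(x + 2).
\frac{|x + 2|}{2}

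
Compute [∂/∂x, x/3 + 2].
\frac{1}{3}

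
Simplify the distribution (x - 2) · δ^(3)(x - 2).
-3\delta^{(2)}(x - 2)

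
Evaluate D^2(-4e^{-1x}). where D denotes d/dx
- 4 e^{- x}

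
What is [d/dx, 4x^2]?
8 x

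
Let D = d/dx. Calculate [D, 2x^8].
16 x^{7}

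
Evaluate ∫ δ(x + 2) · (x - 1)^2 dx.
9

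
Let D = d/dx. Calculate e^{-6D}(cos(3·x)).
\cos{\left(3 x - 18 \right)}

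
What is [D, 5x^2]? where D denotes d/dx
10 x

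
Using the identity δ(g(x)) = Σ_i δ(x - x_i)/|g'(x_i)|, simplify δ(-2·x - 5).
\frac{\delta(x + 5/2)}{2}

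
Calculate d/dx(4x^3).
12 x^{2}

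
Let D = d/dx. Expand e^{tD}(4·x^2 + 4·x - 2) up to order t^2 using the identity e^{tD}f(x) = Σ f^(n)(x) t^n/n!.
4 t^{2} + 8 t x + 4 t + 4 x^{2} + 4 x - 2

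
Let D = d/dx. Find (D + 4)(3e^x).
15 e^{x}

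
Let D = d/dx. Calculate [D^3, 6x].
18D^{2}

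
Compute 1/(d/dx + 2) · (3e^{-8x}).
- \frac{e^{- 8 x}}{2}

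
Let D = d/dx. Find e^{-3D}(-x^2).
- x^{2} + 6 x - 9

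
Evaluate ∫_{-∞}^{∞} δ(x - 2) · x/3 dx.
\frac{2}{3}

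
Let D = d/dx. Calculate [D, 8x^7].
56 x^{6}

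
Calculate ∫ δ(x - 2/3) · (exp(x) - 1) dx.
-1 + e^{\frac{2}{3}}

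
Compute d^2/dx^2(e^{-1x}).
e^{- x}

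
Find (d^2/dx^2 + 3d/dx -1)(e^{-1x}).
- 3 e^{- x}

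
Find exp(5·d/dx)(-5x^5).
- 5 x^{5} - 125 x^{4} - 1250 x^{3} - 6250 x^{2} - 15625 x - 15625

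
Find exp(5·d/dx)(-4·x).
- 4 x - 20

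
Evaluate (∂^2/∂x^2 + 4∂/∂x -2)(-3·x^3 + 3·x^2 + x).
6 x^{3} - 42 x^{2} + 4 x + 10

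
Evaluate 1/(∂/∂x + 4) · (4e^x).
\frac{4 e^{x}}{5}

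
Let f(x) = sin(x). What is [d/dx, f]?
\cos{\left(x \right)}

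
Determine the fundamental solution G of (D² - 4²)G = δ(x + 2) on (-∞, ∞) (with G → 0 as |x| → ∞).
-\frac{e^{-4|x + 2|}}{8}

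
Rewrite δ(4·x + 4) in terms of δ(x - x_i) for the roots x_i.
\frac{\delta(x + 1)}{4}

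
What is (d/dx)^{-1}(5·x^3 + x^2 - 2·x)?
\frac{5 x^{4}}{4} + \frac{x^{3}}{3} - x^{2}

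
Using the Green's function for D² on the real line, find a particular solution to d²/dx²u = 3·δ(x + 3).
\frac{3|x + 3|}{2}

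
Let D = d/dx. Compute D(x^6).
6 x^{5}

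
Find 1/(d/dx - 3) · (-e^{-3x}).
\frac{e^{- 3 x}}{6}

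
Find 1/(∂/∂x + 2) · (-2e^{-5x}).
\frac{2 e^{- 5 x}}{3}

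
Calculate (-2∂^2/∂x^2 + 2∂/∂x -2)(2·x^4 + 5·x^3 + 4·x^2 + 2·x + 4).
- 4 x^{4} + 6 x^{3} - 26 x^{2} - 48 x - 20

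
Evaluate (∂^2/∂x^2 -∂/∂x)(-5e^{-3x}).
- 60 e^{- 3 x}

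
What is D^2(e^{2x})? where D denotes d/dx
4 e^{2 x}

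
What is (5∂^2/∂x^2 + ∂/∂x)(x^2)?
2 x + 10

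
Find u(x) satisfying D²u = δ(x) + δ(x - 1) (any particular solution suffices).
\frac{|x|}{2} + \frac{|x - 1|}{2}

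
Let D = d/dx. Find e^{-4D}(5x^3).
5 x^{3} - 60 x^{2} + 240 x - 320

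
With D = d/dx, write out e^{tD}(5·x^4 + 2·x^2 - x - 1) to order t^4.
5 t^{4} + 20 t^{3} x + t^{2} \left(30 x^{2} + 2\right) + t \left(20 x^{3} + 4 x - 1\right) + 5 x^{4} + 2 x^{2} - x - 1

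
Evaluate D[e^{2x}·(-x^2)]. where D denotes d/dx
2 x \left(- x - 1\right) e^{2 x}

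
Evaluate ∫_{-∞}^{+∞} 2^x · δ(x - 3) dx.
8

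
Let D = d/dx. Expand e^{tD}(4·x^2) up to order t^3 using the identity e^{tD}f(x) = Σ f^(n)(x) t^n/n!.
4 t^{2} + 8 t x + 4 x^{2}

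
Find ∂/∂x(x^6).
6 x^{5}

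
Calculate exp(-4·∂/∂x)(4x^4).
4 x^{4} - 64 x^{3} + 384 x^{2} - 1024 x + 1024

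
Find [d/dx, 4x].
4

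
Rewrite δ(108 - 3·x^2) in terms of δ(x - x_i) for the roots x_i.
\frac{\delta(x - 6) + \delta(x + 6)}{36}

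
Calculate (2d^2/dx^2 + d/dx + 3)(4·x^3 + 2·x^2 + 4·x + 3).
12 x^{3} + 18 x^{2} + 64 x + 21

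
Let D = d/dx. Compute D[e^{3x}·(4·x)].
\left(12 x + 4\right) e^{3 x}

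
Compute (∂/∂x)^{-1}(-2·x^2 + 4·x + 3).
- \frac{2 x^{3}}{3} + 2 x^{2} + 3 x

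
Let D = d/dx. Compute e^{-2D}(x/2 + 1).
\frac{x}{2}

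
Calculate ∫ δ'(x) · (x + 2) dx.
-1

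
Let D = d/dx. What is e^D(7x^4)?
7 x^{4} + 28 x^{3} + 42 x^{2} + 28 x + 7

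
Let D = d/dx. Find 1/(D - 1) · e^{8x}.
\frac{e^{8 x}}{7}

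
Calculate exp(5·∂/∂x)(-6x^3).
- 6 x^{3} - 90 x^{2} - 450 x - 750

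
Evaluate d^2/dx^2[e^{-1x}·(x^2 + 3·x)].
\left(x^{2} - x - 4\right) e^{- x}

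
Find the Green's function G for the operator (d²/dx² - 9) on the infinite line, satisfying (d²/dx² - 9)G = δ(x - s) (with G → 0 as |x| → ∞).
-\frac{e^{-3|x-s|}}{6}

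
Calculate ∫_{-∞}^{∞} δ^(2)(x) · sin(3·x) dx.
0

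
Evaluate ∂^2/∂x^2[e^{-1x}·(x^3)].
x \left(x^{2} - 6 x + 6\right) e^{- x}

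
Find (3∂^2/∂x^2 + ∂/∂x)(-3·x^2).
- 6 x - 18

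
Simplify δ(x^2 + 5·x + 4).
\frac{\delta(x + 4) + \delta(x + 1)}{3}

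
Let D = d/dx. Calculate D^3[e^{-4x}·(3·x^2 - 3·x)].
24 \left(- 8 x^{2} + 20 x - 9\right) e^{- 4 x}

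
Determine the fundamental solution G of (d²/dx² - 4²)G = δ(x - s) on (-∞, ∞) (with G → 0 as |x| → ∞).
-\frac{e^{-4|x-s|}}{8}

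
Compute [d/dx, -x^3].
- 3 x^{2}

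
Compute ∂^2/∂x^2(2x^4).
24 x^{2}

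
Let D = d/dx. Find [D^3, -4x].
-12D^{2}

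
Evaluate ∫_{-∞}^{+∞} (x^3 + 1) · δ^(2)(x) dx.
0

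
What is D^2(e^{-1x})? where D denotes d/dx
e^{- x}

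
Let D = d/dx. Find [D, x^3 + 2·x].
3 x^{2} + 2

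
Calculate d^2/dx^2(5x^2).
10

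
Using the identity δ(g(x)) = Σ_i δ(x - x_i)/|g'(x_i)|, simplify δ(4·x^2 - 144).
\frac{\delta(x - 6) + \delta(x + 6)}{48}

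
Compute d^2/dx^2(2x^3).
12 x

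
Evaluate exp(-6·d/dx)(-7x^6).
- 7 x^{6} + 252 x^{5} - 3780 x^{4} + 30240 x^{3} - 136080 x^{2} + 326592 x - 326592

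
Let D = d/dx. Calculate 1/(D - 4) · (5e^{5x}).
5 e^{5 x}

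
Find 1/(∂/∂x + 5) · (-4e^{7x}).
- \frac{e^{7 x}}{3}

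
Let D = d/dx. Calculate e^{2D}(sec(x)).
\sec{\left(x + 2 \right)}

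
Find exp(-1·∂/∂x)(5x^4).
5 x^{4} - 20 x^{3} + 30 x^{2} - 20 x + 5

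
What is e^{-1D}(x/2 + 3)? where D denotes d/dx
\frac{x}{2} + \frac{5}{2}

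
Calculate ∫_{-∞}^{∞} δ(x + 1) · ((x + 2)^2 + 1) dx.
2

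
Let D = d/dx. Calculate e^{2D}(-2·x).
- 2 x - 4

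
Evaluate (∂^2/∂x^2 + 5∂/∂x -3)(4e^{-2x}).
- 36 e^{- 2 x}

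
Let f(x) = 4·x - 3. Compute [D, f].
4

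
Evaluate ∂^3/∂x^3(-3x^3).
-18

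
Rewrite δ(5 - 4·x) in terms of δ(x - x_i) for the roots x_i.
\frac{\delta(x - 5/4)}{4}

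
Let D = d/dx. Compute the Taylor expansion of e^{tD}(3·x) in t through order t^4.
3 t + 3 x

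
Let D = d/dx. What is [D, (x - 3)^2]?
2 x - 6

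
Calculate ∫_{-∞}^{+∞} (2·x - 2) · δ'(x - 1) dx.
-2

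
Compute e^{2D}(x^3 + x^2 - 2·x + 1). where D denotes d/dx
x^{3} + 7 x^{2} + 14 x + 9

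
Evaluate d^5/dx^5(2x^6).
1440 x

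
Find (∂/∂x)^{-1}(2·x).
x^{2}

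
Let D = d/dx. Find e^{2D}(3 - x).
1 - x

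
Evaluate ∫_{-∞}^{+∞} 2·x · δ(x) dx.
0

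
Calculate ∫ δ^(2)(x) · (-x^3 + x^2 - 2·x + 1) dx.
2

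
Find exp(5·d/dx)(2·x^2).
2 x^{2} + 20 x + 50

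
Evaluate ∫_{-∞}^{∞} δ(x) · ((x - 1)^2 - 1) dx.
0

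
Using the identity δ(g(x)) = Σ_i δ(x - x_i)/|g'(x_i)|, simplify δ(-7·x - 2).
\frac{\delta(x + 2/7)}{7}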